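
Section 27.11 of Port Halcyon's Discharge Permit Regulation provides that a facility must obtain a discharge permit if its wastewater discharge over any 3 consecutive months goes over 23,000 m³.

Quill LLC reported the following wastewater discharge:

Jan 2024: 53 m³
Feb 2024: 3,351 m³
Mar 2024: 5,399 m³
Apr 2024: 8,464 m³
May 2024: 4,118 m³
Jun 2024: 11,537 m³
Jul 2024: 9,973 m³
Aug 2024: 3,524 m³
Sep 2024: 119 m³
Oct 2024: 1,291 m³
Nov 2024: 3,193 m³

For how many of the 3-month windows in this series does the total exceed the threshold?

3

Jan 2024–Mar 2024: 53 m³ + 3,351 m³ + 5,399 m³ = 8,803 m³ (under)
Feb 2024–Apr 2024: 3,351 m³ + 5,399 m³ + 8,464 m³ = 17,214 m³ (under)
Mar 2024–May 2024: 5,399 m³ + 8,464 m³ + 4,118 m³ = 17,981 m³ (under)
Apr 2024–Jun 2024: 8,464 m³ + 4,118 m³ + 11,537 m³ = 24,119 m³ (over)
May 2024–Jul 2024: 4,118 m³ + 11,537 m³ + 9,973 m³ = 25,628 m³ (over)
Jun 2024–Aug 2024: 11,537 m³ + 9,973 m³ + 3,524 m³ = 25,034 m³ (over)
Jul 2024–Sep 2024: 9,973 m³ + 3,524 m³ + 119 m³ = 13,616 m³ (under)
Aug 2024–Oct 2024: 3,524 m³ + 119 m³ + 1,291 m³ = 4,934 m³ (under)
Sep 2024–Nov 2024: 119 m³ + 1,291 m³ + 3,193 m³ = 4,603 m³ (under)
3 windows exceed the threshold.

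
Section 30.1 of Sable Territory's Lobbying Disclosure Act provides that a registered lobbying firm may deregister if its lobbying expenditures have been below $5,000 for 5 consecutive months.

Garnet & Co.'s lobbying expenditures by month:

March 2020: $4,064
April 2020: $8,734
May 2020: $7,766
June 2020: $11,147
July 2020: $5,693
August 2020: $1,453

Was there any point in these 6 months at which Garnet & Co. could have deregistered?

Months below $5,000: March 2020, August 2020.
Longest run of consecutive months below the threshold: 1.
1 < 5, so Garnet & Co. never became eligible.

No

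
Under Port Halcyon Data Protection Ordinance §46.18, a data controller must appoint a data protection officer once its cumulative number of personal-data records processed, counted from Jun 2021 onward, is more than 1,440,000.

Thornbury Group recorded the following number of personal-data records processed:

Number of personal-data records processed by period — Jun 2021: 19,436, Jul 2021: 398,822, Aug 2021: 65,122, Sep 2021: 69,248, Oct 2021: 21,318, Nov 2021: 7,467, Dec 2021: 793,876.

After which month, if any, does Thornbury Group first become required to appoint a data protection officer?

Not triggered

Through Jun 2021: 19,436
Through Jul 2021: 418,258
Through Aug 2021: 483,380
Through Sep 2021: 552,628
Through Oct 2021: 573,946
Through Nov 2021: 581,413
Through Dec 2021: 1,375,289
Final cumulative total 1,375,289 ≤ 1,440,000; the threshold is never exceeded.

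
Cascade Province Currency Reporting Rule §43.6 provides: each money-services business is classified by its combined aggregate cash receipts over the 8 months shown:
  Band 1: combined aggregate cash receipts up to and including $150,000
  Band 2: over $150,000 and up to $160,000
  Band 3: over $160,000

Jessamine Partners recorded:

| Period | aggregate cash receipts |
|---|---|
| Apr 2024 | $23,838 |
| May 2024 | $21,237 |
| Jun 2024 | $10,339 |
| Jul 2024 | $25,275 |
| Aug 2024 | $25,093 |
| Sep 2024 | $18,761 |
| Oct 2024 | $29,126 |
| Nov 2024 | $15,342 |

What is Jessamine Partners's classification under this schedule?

Band 3

Combined aggregate cash receipts: $23,838 + $21,237 + $10,339 + $25,275 + $25,093 + $18,761 + $29,126 + $15,342 = $169,011.
$169,011 > $160,000, so Band 3 applies.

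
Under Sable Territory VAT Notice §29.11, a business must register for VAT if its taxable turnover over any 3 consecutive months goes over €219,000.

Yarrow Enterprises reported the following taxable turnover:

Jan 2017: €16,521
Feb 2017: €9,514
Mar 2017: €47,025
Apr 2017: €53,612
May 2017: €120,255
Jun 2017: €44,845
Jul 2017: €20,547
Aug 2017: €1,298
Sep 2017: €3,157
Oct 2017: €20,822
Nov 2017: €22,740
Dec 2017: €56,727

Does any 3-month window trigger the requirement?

Jan 2017–Mar 2017: €16,521 + €9,514 + €47,025 = €73,060 (under)
Feb 2017–Apr 2017: €9,514 + €47,025 + €53,612 = €110,151 (under)
Mar 2017–May 2017: €47,025 + €53,612 + €120,255 = €220,892 (over)
Apr 2017–Jun 2017: €53,612 + €120,255 + €44,845 = €218,712 (under)
May 2017–Jul 2017: €120,255 + €44,845 + €20,547 = €185,647 (under)
Jun 2017–Aug 2017: €44,845 + €20,547 + €1,298 = €66,690 (under)
Jul 2017–Sep 2017: €20,547 + €1,298 + €3,157 = €25,002 (under)
Aug 2017–Oct 2017: €1,298 + €3,157 + €20,822 = €25,277 (under)
Sep 2017–Nov 2017: €3,157 + €20,822 + €22,740 = €46,719 (under)
Oct 2017–Dec 2017: €20,822 + €22,740 + €56,727 = €100,289 (under)
At least one window exceeds €219,000.

Yes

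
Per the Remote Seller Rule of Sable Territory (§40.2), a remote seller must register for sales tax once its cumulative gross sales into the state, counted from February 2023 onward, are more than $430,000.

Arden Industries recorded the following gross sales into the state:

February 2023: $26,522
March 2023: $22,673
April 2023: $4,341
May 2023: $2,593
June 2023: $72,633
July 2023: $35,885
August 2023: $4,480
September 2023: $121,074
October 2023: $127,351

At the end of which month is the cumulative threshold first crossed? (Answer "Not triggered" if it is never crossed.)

Through February 2023: $26,522
Through March 2023: $49,195
Through April 2023: $53,536
Through May 2023: $56,129
Through June 2023: $128,762
Through July 2023: $164,647
Through August 2023: $169,127
Through September 2023: $290,201
Through October 2023: $417,552
Final cumulative total $417,552 ≤ $430,000; the threshold is never exceeded.

Not triggered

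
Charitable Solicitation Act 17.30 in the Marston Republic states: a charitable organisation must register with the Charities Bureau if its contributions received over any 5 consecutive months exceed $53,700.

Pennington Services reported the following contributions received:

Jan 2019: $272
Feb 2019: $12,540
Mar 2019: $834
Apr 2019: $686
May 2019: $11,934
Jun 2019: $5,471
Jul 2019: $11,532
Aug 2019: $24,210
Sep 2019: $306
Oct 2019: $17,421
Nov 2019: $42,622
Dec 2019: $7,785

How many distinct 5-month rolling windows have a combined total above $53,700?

4

Jan 2019–May 2019: $272 + $12,540 + $834 + $686 + $11,934 = $26,266 (under)
Feb 2019–Jun 2019: $12,540 + $834 + $686 + $11,934 + $5,471 = $31,465 (under)
Mar 2019–Jul 2019: $834 + $686 + $11,934 + $5,471 + $11,532 = $30,457 (under)
Apr 2019–Aug 2019: $686 + $11,934 + $5,471 + $11,532 + $24,210 = $53,833 (over)
May 2019–Sep 2019: $11,934 + $5,471 + $11,532 + $24,210 + $306 = $53,453 (under)
Jun 2019–Oct 2019: $5,471 + $11,532 + $24,210 + $306 + $17,421 = $58,940 (over)
Jul 2019–Nov 2019: $11,532 + $24,210 + $306 + $17,421 + $42,622 = $96,091 (over)
Aug 2019–Dec 2019: $24,210 + $306 + $17,421 + $42,622 + $7,785 = $92,344 (over)
4 windows exceed the threshold.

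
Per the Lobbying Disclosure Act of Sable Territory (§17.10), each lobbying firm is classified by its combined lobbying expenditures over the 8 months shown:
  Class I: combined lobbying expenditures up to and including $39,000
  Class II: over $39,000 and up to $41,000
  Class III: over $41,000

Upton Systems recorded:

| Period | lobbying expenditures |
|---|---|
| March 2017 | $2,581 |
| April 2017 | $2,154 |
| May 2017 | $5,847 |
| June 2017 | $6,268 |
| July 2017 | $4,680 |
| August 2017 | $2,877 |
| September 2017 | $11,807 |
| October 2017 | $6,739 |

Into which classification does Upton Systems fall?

Class III

Combined lobbying expenditures: $2,581 + $2,154 + $5,847 + $6,268 + $4,680 + $2,877 + $11,807 + $6,739 = $42,953.
$42,953 > $41,000, so Class III applies.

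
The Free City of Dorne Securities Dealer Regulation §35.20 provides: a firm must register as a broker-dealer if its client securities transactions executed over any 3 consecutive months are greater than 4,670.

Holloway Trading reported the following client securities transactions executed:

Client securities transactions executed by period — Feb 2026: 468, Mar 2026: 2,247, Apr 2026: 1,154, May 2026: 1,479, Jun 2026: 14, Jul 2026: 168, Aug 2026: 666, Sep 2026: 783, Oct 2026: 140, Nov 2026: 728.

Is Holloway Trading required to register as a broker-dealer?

Feb 2026–Apr 2026: 468 + 2,247 + 1,154 = 3,869 (under)
Mar 2026–May 2026: 2,247 + 1,154 + 1,479 = 4,880 (over)
Apr 2026–Jun 2026: 1,154 + 1,479 + 14 = 2,647 (under)
May 2026–Jul 2026: 1,479 + 14 + 168 = 1,661 (under)
Jun 2026–Aug 2026: 14 + 168 + 666 = 848 (under)
Jul 2026–Sep 2026: 168 + 666 + 783 = 1,617 (under)
Aug 2026–Oct 2026: 666 + 783 + 140 = 1,589 (under)
Sep 2026–Nov 2026: 783 + 140 + 728 = 1,651 (under)
At least one window exceeds 4,670.

Yes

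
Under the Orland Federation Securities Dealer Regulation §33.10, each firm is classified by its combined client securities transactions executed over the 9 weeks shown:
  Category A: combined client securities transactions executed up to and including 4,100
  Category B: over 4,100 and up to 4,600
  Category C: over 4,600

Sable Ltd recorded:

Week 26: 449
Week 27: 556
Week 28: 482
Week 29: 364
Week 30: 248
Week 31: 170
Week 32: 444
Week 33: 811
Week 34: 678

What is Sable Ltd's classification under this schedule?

Category B

Combined client securities transactions executed: 449 + 556 + 482 + 364 + 248 + 170 + 444 + 811 + 678 = 4,202.
4,100 < 4,202 ≤ 4,600, so Category B applies.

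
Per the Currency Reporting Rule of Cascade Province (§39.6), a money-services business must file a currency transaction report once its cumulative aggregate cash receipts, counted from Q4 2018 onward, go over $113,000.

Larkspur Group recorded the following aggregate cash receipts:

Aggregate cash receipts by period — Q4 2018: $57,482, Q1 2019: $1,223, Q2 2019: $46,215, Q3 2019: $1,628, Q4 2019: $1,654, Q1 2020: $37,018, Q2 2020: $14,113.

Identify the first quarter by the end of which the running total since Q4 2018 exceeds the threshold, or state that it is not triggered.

Q1 2020

Through Q4 2018: $57,482
Through Q1 2019: $58,705
Through Q2 2019: $104,920
Through Q3 2019: $106,548
Through Q4 2019: $108,202
Through Q1 2020: $145,220 ← exceeds threshold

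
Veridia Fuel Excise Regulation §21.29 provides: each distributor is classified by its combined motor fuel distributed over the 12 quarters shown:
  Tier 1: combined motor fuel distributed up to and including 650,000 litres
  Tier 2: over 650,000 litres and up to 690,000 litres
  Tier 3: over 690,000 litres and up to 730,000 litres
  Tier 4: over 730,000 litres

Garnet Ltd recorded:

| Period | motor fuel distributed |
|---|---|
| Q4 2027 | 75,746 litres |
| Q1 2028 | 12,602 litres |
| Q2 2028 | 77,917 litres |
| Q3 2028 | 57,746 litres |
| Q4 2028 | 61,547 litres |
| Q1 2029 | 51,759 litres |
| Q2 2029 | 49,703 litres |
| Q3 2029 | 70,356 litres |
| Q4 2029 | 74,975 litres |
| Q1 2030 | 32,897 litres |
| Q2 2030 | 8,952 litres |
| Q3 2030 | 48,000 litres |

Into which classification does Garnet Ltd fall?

Tier 1

Combined motor fuel distributed: 75,746 litres + 12,602 litres + 77,917 litres + 57,746 litres + 61,547 litres + 51,759 litres + 49,703 litres + 70,356 litres + 74,975 litres + 32,897 litres + 8,952 litres + 48,000 litres = 622,200 litres.
622,200 litres ≤ 650,000 litres, so Tier 1 applies.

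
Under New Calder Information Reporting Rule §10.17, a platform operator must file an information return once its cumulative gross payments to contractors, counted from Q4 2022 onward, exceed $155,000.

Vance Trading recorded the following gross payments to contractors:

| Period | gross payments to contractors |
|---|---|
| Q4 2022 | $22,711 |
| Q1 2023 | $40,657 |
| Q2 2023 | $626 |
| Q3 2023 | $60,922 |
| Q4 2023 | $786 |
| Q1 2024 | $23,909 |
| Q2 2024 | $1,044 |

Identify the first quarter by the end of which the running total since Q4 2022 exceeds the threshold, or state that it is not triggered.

Through Q4 2022: $22,711
Through Q1 2023: $63,368
Through Q2 2023: $63,994
Through Q3 2023: $124,916
Through Q4 2023: $125,702
Through Q1 2024: $149,611
Through Q2 2024: $150,655
Final cumulative total $150,655 ≤ $155,000; the threshold is never exceeded.

Not triggered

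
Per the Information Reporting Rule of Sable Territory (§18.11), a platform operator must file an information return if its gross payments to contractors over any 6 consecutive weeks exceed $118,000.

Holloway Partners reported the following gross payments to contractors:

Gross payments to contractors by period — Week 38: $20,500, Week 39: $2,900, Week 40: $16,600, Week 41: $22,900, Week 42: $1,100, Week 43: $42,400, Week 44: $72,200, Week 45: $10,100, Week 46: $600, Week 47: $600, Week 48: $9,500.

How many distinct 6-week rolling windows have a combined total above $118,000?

5

Week 38–Week 43: $20,500 + $2,900 + $16,600 + $22,900 + $1,100 + $42,400 = $106,400 (under)
Week 39–Week 44: $2,900 + $16,600 + $22,900 + $1,100 + $42,400 + $72,200 = $158,100 (over)
Week 40–Week 45: $16,600 + $22,900 + $1,100 + $42,400 + $72,200 + $10,100 = $165,300 (over)
Week 41–Week 46: $22,900 + $1,100 + $42,400 + $72,200 + $10,100 + $600 = $149,300 (over)
Week 42–Week 47: $1,100 + $42,400 + $72,200 + $10,100 + $600 + $600 = $127,000 (over)
Week 43–Week 48: $42,400 + $72,200 + $10,100 + $600 + $600 + $9,500 = $135,400 (over)
5 windows exceed the threshold.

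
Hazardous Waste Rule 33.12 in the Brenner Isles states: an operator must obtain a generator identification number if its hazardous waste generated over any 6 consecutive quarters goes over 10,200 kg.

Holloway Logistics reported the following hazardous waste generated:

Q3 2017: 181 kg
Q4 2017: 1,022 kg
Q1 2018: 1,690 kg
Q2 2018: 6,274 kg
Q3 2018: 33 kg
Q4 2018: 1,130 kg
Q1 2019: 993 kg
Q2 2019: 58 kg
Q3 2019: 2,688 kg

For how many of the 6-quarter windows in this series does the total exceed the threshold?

Q3 2017–Q4 2018: 181 kg + 1,022 kg + 1,690 kg + 6,274 kg + 33 kg + 1,130 kg = 10,330 kg (over)
Q4 2017–Q1 2019: 1,022 kg + 1,690 kg + 6,274 kg + 33 kg + 1,130 kg + 993 kg = 11,142 kg (over)
Q1 2018–Q2 2019: 1,690 kg + 6,274 kg + 33 kg + 1,130 kg + 993 kg + 58 kg = 10,178 kg (under)
Q2 2018–Q3 2019: 6,274 kg + 33 kg + 1,130 kg + 993 kg + 58 kg + 2,688 kg = 11,176 kg (over)
3 windows exceed the threshold.

3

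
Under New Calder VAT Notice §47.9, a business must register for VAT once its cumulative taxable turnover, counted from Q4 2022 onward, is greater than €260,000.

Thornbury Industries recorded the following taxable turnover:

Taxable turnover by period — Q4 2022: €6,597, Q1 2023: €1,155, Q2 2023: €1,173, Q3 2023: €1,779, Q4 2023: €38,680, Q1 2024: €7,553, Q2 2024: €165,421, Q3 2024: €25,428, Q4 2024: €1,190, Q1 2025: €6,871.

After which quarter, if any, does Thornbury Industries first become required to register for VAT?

Not triggered

Through Q4 2022: €6,597
Through Q1 2023: €7,752
Through Q2 2023: €8,925
Through Q3 2023: €10,704
Through Q4 2023: €49,384
Through Q1 2024: €56,937
Through Q2 2024: €222,358
Through Q3 2024: €247,786
Through Q4 2024: €248,976
Through Q1 2025: €255,847
Final cumulative total €255,847 ≤ €260,000; the threshold is never exceeded.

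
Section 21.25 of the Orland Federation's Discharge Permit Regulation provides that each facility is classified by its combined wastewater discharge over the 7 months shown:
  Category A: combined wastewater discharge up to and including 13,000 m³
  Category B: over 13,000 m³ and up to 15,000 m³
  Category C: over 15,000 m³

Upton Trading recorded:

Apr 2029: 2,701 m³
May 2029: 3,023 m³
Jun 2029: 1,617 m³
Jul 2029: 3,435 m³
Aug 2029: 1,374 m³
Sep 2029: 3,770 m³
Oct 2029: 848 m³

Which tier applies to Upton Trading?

Combined wastewater discharge: 2,701 m³ + 3,023 m³ + 1,617 m³ + 3,435 m³ + 1,374 m³ + 3,770 m³ + 848 m³ = 16,768 m³.
16,768 m³ > 15,000 m³, so Category C applies.

Category C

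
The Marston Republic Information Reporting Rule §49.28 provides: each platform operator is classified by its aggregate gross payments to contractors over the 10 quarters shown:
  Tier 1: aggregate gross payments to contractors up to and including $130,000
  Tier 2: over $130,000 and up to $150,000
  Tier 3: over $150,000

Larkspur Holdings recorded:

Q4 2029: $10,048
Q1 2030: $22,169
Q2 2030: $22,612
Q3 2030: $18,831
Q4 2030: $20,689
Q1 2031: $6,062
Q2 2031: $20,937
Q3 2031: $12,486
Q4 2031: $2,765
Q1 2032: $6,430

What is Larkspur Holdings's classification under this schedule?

Tier 2

Aggregate gross payments to contractors: $10,048 + $22,169 + $22,612 + $18,831 + $20,689 + $6,062 + $20,937 + $12,486 + $2,765 + $6,430 = $143,029.
$130,000 < $143,029 ≤ $150,000, so Tier 2 applies.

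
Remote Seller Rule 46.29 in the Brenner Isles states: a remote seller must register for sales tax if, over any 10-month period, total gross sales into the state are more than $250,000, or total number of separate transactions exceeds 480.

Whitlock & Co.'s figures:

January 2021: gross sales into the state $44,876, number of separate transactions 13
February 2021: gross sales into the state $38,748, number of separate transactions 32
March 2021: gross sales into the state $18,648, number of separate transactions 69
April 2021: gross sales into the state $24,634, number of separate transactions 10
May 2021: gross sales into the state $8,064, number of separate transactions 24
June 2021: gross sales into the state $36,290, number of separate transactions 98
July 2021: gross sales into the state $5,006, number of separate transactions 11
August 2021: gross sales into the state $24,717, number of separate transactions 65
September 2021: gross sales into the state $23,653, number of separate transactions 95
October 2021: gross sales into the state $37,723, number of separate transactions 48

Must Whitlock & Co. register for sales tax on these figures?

Total gross sales into the state: $44,876 + $38,748 + $18,648 + $24,634 + $8,064 + $36,290 + $5,006 + $24,717 + $23,653 + $37,723 = $262,359 (> $250,000).
Total number of separate transactions: 13 + 32 + 69 + 10 + 24 + 98 + 11 + 65 + 95 + 48 = 465 (≤ 480).
The test is 'or': at least one threshold is exceeded.

Yes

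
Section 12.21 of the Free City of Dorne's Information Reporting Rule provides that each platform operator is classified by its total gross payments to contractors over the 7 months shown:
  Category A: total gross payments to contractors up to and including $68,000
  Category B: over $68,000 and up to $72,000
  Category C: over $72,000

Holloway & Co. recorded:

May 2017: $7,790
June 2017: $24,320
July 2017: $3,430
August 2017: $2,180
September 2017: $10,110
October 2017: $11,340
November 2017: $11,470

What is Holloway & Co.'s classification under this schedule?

Total gross payments to contractors: $7,790 + $24,320 + $3,430 + $2,180 + $10,110 + $11,340 + $11,470 = $70,640.
$68,000 < $70,640 ≤ $72,000, so Category B applies.

Category B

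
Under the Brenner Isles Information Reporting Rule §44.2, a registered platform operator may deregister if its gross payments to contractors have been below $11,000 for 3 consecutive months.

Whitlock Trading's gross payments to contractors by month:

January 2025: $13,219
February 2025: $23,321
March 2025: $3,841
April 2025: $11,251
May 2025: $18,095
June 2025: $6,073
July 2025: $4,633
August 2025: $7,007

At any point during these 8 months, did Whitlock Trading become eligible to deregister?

Yes

Months below $11,000: March 2025, June 2025, July 2025, August 2025.
Longest run of consecutive months below the threshold: 3.
3 ≥ 3, so Whitlock Trading became eligible.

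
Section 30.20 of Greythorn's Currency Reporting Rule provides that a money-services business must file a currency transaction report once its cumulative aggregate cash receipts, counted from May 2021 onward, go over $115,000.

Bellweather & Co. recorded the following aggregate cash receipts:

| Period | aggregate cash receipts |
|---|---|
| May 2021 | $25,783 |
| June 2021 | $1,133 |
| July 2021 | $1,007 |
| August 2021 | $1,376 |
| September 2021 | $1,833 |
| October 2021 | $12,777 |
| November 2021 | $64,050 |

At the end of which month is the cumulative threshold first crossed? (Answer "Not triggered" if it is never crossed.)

Through May 2021: $25,783
Through June 2021: $26,916
Through July 2021: $27,923
Through August 2021: $29,299
Through September 2021: $31,132
Through October 2021: $43,909
Through November 2021: $107,959
Final cumulative total $107,959 ≤ $115,000; the threshold is never exceeded.

Not triggered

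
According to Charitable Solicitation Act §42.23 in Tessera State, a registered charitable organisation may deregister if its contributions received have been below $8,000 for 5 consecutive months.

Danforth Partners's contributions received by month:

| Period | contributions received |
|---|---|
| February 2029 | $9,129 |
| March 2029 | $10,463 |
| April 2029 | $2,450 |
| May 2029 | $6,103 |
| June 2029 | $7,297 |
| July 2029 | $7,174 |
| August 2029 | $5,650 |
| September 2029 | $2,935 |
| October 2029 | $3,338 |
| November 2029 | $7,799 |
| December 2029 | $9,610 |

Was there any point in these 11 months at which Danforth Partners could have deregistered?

Yes

Months below $8,000: April 2029, May 2029, June 2029, July 2029, August 2029, September 2029, October 2029, November 2029.
Longest run of consecutive months below the threshold: 8.
8 ≥ 5, so Danforth Partners became eligible.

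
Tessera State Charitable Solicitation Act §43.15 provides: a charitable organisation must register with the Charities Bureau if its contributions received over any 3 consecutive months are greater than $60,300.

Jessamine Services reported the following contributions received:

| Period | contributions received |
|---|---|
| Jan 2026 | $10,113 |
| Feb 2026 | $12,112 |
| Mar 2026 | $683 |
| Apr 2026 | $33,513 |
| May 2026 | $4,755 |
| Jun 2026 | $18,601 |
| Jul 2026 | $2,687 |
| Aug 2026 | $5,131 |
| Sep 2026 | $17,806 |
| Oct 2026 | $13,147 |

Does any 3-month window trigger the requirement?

No

Jan 2026–Mar 2026: $10,113 + $12,112 + $683 = $22,908 (under)
Feb 2026–Apr 2026: $12,112 + $683 + $33,513 = $46,308 (under)
Mar 2026–May 2026: $683 + $33,513 + $4,755 = $38,951 (under)
Apr 2026–Jun 2026: $33,513 + $4,755 + $18,601 = $56,869 (under)
May 2026–Jul 2026: $4,755 + $18,601 + $2,687 = $26,043 (under)
Jun 2026–Aug 2026: $18,601 + $2,687 + $5,131 = $26,419 (under)
Jul 2026–Sep 2026: $2,687 + $5,131 + $17,806 = $25,624 (under)
Aug 2026–Oct 2026: $5,131 + $17,806 + $13,147 = $36,084 (under)
No window exceeds $60,300.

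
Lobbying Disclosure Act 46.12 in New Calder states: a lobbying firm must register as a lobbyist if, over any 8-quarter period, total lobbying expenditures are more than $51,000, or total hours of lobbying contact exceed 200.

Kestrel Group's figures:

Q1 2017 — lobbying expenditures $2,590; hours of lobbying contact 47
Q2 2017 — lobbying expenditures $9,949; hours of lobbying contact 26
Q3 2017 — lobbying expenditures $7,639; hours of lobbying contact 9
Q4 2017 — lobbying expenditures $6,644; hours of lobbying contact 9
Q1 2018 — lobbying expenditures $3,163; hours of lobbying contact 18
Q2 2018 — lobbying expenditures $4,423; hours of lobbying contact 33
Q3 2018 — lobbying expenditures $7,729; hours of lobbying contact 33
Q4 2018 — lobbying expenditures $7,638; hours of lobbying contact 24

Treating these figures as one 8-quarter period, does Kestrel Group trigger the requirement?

No

Total lobbying expenditures: $2,590 + $9,949 + $7,639 + $6,644 + $3,163 + $4,423 + $7,729 + $7,638 = $49,775 (≤ $51,000).
Total hours of lobbying contact: 47 + 26 + 9 + 9 + 18 + 33 + 33 + 24 = 199 (≤ 200).
The test is 'or': neither threshold is exceeded.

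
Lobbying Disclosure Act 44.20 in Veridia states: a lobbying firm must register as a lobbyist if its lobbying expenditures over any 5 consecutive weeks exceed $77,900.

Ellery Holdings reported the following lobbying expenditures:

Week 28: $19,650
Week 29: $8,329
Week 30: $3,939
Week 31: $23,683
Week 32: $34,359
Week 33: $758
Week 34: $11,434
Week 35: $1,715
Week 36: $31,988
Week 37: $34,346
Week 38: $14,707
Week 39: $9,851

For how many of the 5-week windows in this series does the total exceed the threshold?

5

Week 28–Week 32: $19,650 + $8,329 + $3,939 + $23,683 + $34,359 = $89,960 (over)
Week 29–Week 33: $8,329 + $3,939 + $23,683 + $34,359 + $758 = $71,068 (under)
Week 30–Week 34: $3,939 + $23,683 + $34,359 + $758 + $11,434 = $74,173 (under)
Week 31–Week 35: $23,683 + $34,359 + $758 + $11,434 + $1,715 = $71,949 (under)
Week 32–Week 36: $34,359 + $758 + $11,434 + $1,715 + $31,988 = $80,254 (over)
Week 33–Week 37: $758 + $11,434 + $1,715 + $31,988 + $34,346 = $80,241 (over)
Week 34–Week 38: $11,434 + $1,715 + $31,988 + $34,346 + $14,707 = $94,190 (over)
Week 35–Week 39: $1,715 + $31,988 + $34,346 + $14,707 + $9,851 = $92,607 (over)
5 windows exceed the threshold.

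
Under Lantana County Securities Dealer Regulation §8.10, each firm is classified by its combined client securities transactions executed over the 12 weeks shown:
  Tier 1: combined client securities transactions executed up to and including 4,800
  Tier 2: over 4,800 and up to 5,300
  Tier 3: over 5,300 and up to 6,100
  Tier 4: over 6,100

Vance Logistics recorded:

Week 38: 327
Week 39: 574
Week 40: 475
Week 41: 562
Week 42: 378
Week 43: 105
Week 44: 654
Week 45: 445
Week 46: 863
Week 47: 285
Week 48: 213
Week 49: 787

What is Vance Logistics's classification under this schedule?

Tier 3

Combined client securities transactions executed: 327 + 574 + 475 + 562 + 378 + 105 + 654 + 445 + 863 + 285 + 213 + 787 = 5,668.
5,300 < 5,668 ≤ 6,100, so Tier 3 applies.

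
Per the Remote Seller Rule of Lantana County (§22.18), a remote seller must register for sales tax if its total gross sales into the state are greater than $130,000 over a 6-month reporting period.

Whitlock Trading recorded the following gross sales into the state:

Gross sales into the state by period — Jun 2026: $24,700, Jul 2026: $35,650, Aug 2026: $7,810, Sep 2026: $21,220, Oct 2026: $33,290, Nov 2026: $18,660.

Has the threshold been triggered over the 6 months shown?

Total gross sales into the state: $24,700 + $35,650 + $7,810 + $21,220 + $33,290 + $18,660 = $141,330.
$141,330 > $130,000, so the threshold is exceeded.

Yes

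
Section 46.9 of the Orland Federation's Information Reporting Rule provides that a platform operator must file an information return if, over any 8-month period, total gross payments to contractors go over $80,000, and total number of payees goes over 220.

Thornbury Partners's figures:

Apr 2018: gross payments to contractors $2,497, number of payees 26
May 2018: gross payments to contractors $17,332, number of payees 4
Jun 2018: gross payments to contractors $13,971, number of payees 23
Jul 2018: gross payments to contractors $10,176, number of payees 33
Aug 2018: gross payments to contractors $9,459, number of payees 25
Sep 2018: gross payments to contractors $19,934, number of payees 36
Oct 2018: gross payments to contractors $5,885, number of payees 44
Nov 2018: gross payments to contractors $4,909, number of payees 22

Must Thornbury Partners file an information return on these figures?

Total gross payments to contractors: $2,497 + $17,332 + $13,971 + $10,176 + $9,459 + $19,934 + $5,885 + $4,909 = $84,163 (> $80,000).
Total number of payees: 26 + 4 + 23 + 33 + 25 + 36 + 44 + 22 = 213 (≤ 220).
The test is 'and': the rule requires both, and at least one is not exceeded.

No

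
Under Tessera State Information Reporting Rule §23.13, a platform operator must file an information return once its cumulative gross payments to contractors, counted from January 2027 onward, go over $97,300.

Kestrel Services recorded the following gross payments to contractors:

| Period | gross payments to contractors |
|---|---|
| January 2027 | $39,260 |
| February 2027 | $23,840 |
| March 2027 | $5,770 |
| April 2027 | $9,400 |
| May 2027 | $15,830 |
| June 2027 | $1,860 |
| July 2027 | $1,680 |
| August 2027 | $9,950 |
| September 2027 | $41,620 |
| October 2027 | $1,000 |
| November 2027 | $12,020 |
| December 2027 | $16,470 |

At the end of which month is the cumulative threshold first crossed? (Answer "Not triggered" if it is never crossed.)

July 2027

Through January 2027: $39,260
Through February 2027: $63,100
Through March 2027: $68,870
Through April 2027: $78,270
Through May 2027: $94,100
Through June 2027: $95,960
Through July 2027: $97,640 ← exceeds threshold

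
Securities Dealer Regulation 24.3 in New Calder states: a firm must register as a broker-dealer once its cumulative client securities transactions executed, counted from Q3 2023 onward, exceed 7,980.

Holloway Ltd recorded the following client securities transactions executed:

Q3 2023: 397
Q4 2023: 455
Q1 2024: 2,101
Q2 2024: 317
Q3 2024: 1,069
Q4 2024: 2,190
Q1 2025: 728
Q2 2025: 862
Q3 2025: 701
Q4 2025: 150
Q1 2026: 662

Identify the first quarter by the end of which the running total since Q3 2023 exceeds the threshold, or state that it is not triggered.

Through Q3 2023: 397
Through Q4 2023: 852
Through Q1 2024: 2,953
Through Q2 2024: 3,270
Through Q3 2024: 4,339
Through Q4 2024: 6,529
Through Q1 2025: 7,257
Through Q2 2025: 8,119 ← exceeds threshold

Q2 2025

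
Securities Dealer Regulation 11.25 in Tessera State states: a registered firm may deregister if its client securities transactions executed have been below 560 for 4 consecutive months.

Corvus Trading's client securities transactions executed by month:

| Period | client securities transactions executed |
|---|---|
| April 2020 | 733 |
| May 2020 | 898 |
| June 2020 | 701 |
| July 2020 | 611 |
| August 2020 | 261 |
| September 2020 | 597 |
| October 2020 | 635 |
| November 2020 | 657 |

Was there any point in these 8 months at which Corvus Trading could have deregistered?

Months below 560: August 2020.
Longest run of consecutive months below the threshold: 1.
1 < 4, so Corvus Trading never became eligible.

No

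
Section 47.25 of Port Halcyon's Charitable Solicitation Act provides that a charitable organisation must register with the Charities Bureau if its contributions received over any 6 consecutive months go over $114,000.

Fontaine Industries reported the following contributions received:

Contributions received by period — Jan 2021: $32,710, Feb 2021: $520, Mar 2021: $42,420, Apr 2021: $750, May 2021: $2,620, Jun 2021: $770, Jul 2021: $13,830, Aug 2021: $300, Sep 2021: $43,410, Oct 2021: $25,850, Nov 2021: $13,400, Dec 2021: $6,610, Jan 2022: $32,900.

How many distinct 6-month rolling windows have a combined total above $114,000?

1

Jan 2021–Jun 2021: $32,710 + $520 + $42,420 + $750 + $2,620 + $770 = $79,790 (under)
Feb 2021–Jul 2021: $520 + $42,420 + $750 + $2,620 + $770 + $13,830 = $60,910 (under)
Mar 2021–Aug 2021: $42,420 + $750 + $2,620 + $770 + $13,830 + $300 = $60,690 (under)
Apr 2021–Sep 2021: $750 + $2,620 + $770 + $13,830 + $300 + $43,410 = $61,680 (under)
May 2021–Oct 2021: $2,620 + $770 + $13,830 + $300 + $43,410 + $25,850 = $86,780 (under)
Jun 2021–Nov 2021: $770 + $13,830 + $300 + $43,410 + $25,850 + $13,400 = $97,560 (under)
Jul 2021–Dec 2021: $13,830 + $300 + $43,410 + $25,850 + $13,400 + $6,610 = $103,400 (under)
Aug 2021–Jan 2022: $300 + $43,410 + $25,850 + $13,400 + $6,610 + $32,900 = $122,470 (over)
1 window exceeds the threshold.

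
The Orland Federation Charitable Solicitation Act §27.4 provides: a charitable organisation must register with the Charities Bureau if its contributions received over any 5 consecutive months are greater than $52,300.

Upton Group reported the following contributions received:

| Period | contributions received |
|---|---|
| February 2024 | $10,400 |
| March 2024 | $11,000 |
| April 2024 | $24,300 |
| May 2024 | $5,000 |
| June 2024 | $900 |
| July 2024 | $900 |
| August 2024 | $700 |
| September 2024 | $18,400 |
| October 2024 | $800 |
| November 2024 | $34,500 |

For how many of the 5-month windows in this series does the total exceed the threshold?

February 2024–June 2024: $10,400 + $11,000 + $24,300 + $5,000 + $900 = $51,600 (under)
March 2024–July 2024: $11,000 + $24,300 + $5,000 + $900 + $900 = $42,100 (under)
April 2024–August 2024: $24,300 + $5,000 + $900 + $900 + $700 = $31,800 (under)
May 2024–September 2024: $5,000 + $900 + $900 + $700 + $18,400 = $25,900 (under)
June 2024–October 2024: $900 + $900 + $700 + $18,400 + $800 = $21,700 (under)
July 2024–November 2024: $900 + $700 + $18,400 + $800 + $34,500 = $55,300 (over)
1 window exceeds the threshold.

1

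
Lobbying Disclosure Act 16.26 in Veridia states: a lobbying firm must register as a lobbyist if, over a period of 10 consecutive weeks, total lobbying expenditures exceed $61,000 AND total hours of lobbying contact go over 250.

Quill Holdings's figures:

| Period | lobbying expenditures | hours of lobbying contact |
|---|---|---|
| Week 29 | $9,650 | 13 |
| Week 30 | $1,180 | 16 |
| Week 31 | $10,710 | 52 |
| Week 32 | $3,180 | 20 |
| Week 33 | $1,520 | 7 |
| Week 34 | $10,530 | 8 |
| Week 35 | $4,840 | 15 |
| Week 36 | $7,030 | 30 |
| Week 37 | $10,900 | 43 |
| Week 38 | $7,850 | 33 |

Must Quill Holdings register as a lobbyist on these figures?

No

Total lobbying expenditures: $9,650 + $1,180 + $10,710 + $3,180 + $1,520 + $10,530 + $4,840 + $7,030 + $10,900 + $7,850 = $67,390 (> $61,000).
Total hours of lobbying contact: 13 + 16 + 52 + 20 + 7 + 8 + 15 + 30 + 43 + 33 = 237 (≤ 250).
The test is 'and': the rule requires both, and at least one is not exceeded.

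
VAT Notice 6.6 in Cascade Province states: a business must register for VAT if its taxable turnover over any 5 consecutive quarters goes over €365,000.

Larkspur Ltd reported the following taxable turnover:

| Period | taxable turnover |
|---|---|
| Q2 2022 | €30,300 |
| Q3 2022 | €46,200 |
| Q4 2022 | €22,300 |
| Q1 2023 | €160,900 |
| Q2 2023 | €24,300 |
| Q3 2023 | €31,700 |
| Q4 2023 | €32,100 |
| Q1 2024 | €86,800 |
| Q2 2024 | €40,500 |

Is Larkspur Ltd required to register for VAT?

No

Q2 2022–Q2 2023: €30,300 + €46,200 + €22,300 + €160,900 + €24,300 = €284,000 (under)
Q3 2022–Q3 2023: €46,200 + €22,300 + €160,900 + €24,300 + €31,700 = €285,400 (under)
Q4 2022–Q4 2023: €22,300 + €160,900 + €24,300 + €31,700 + €32,100 = €271,300 (under)
Q1 2023–Q1 2024: €160,900 + €24,300 + €31,700 + €32,100 + €86,800 = €335,800 (under)
Q2 2023–Q2 2024: €24,300 + €31,700 + €32,100 + €86,800 + €40,500 = €215,400 (under)
No window exceeds €365,000.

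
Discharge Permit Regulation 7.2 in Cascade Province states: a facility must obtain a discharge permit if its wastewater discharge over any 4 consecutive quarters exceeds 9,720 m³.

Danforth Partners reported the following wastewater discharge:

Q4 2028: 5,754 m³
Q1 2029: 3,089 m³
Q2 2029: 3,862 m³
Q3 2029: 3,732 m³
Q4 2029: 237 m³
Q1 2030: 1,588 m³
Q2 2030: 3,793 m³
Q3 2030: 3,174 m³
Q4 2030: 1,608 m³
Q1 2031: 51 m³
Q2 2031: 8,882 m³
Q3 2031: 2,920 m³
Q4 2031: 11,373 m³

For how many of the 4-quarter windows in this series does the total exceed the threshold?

Q4 2028–Q3 2029: 5,754 m³ + 3,089 m³ + 3,862 m³ + 3,732 m³ = 16,437 m³ (over)
Q1 2029–Q4 2029: 3,089 m³ + 3,862 m³ + 3,732 m³ + 237 m³ = 10,920 m³ (over)
Q2 2029–Q1 2030: 3,862 m³ + 3,732 m³ + 237 m³ + 1,588 m³ = 9,419 m³ (under)
Q3 2029–Q2 2030: 3,732 m³ + 237 m³ + 1,588 m³ + 3,793 m³ = 9,350 m³ (under)
Q4 2029–Q3 2030: 237 m³ + 1,588 m³ + 3,793 m³ + 3,174 m³ = 8,792 m³ (under)
Q1 2030–Q4 2030: 1,588 m³ + 3,793 m³ + 3,174 m³ + 1,608 m³ = 10,163 m³ (over)
Q2 2030–Q1 2031: 3,793 m³ + 3,174 m³ + 1,608 m³ + 51 m³ = 8,626 m³ (under)
Q3 2030–Q2 2031: 3,174 m³ + 1,608 m³ + 51 m³ + 8,882 m³ = 13,715 m³ (over)
Q4 2030–Q3 2031: 1,608 m³ + 51 m³ + 8,882 m³ + 2,920 m³ = 13,461 m³ (over)
Q1 2031–Q4 2031: 51 m³ + 8,882 m³ + 2,920 m³ + 11,373 m³ = 23,226 m³ (over)
6 windows exceed the threshold.

6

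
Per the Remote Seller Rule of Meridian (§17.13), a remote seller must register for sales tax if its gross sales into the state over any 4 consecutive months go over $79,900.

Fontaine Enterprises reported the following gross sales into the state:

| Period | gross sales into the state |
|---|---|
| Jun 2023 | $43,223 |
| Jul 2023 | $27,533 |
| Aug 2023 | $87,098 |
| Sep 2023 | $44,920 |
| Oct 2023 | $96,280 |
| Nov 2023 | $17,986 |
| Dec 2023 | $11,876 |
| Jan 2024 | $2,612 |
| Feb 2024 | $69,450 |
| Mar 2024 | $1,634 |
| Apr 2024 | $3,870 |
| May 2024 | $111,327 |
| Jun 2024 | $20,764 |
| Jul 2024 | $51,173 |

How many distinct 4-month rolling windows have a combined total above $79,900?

Jun 2023–Sep 2023: $43,223 + $27,533 + $87,098 + $44,920 = $202,774 (over)
Jul 2023–Oct 2023: $27,533 + $87,098 + $44,920 + $96,280 = $255,831 (over)
Aug 2023–Nov 2023: $87,098 + $44,920 + $96,280 + $17,986 = $246,284 (over)
Sep 2023–Dec 2023: $44,920 + $96,280 + $17,986 + $11,876 = $171,062 (over)
Oct 2023–Jan 2024: $96,280 + $17,986 + $11,876 + $2,612 = $128,754 (over)
Nov 2023–Feb 2024: $17,986 + $11,876 + $2,612 + $69,450 = $101,924 (over)
Dec 2023–Mar 2024: $11,876 + $2,612 + $69,450 + $1,634 = $85,572 (over)
Jan 2024–Apr 2024: $2,612 + $69,450 + $1,634 + $3,870 = $77,566 (under)
Feb 2024–May 2024: $69,450 + $1,634 + $3,870 + $111,327 = $186,281 (over)
Mar 2024–Jun 2024: $1,634 + $3,870 + $111,327 + $20,764 = $137,595 (over)
Apr 2024–Jul 2024: $3,870 + $111,327 + $20,764 + $51,173 = $187,134 (over)
10 windows exceed the threshold.

10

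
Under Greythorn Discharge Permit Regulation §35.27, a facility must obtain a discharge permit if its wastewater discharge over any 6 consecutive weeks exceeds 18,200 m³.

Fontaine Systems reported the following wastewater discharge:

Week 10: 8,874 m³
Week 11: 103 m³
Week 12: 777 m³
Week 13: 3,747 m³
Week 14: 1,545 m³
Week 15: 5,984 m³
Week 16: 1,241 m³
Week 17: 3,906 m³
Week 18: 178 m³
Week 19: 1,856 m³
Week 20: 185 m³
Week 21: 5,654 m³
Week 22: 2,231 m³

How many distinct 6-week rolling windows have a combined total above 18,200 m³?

Week 10–Week 15: 8,874 m³ + 103 m³ + 777 m³ + 3,747 m³ + 1,545 m³ + 5,984 m³ = 21,030 m³ (over)
Week 11–Week 16: 103 m³ + 777 m³ + 3,747 m³ + 1,545 m³ + 5,984 m³ + 1,241 m³ = 13,397 m³ (under)
Week 12–Week 17: 777 m³ + 3,747 m³ + 1,545 m³ + 5,984 m³ + 1,241 m³ + 3,906 m³ = 17,200 m³ (under)
Week 13–Week 18: 3,747 m³ + 1,545 m³ + 5,984 m³ + 1,241 m³ + 3,906 m³ + 178 m³ = 16,601 m³ (under)
Week 14–Week 19: 1,545 m³ + 5,984 m³ + 1,241 m³ + 3,906 m³ + 178 m³ + 1,856 m³ = 14,710 m³ (under)
Week 15–Week 20: 5,984 m³ + 1,241 m³ + 3,906 m³ + 178 m³ + 1,856 m³ + 185 m³ = 13,350 m³ (under)
Week 16–Week 21: 1,241 m³ + 3,906 m³ + 178 m³ + 1,856 m³ + 185 m³ + 5,654 m³ = 13,020 m³ (under)
Week 17–Week 22: 3,906 m³ + 178 m³ + 1,856 m³ + 185 m³ + 5,654 m³ + 2,231 m³ = 14,010 m³ (under)
1 window exceeds the threshold.

1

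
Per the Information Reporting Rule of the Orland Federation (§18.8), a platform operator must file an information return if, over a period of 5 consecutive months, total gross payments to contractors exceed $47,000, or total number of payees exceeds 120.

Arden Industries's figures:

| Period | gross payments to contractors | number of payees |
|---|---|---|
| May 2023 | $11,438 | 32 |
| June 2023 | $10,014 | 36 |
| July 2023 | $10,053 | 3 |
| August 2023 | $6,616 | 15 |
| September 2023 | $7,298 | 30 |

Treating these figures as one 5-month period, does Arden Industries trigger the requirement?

Total gross payments to contractors: $11,438 + $10,014 + $10,053 + $6,616 + $7,298 = $45,419 (≤ $47,000).
Total number of payees: 32 + 36 + 3 + 15 + 30 = 116 (≤ 120).
The test is 'or': neither threshold is exceeded.

No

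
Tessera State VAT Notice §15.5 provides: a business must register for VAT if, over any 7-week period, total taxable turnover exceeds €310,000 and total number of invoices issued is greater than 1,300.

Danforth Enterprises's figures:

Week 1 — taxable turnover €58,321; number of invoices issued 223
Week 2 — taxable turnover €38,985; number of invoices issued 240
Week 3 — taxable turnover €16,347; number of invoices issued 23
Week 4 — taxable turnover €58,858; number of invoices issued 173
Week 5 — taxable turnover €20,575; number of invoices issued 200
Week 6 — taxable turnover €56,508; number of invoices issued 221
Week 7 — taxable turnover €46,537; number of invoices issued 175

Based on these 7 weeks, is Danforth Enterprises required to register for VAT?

No

Total taxable turnover: €58,321 + €38,985 + €16,347 + €58,858 + €20,575 + €56,508 + €46,537 = €296,131 (≤ €310,000).
Total number of invoices issued: 223 + 240 + 23 + 173 + 200 + 221 + 175 = 1,255 (≤ 1,300).
The test is 'and': the rule requires both, and at least one is not exceeded.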